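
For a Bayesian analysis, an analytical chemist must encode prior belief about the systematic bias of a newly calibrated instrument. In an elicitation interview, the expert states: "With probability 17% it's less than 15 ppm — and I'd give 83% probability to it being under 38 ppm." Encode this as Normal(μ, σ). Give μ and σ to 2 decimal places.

μ = 26.50, σ = 12.05

For Normal(μ,σ), the p-quantile is μ + z_p·σ. Here z_{0.17} = -0.9542, z_{0.83} = 0.9542.
So 15 = μ − 0.9542σ and 38 = μ + 0.9542σ.
Subtracting: σ = (38 − 15)/(0.9542 − (-0.9542)) = 12.05.
Then μ = 15 − (-0.9542)·12.05 = 26.50.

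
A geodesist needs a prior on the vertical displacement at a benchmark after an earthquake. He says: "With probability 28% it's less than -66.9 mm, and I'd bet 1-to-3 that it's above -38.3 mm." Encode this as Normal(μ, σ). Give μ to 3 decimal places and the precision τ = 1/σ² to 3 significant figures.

The p-quantile of Normal(μ,σ) is μ + z_p·σ, with z_{0.28} = -0.5828 and z_{0.75} = 0.6745.
Eliminate σ: μ = (z₂·x₁ − z₁·x₂)/(z₂ − z₁) = (0.6745·-66.9 − (-0.5828)·-38.3)/1.257 = -53.642.
Then σ = (x₂ − x₁)/(z₂ − z₁) = (-38.3 − -66.9)/1.257 = 22.747.
Precision τ = 1/σ² = 1/22.75² = 0.00193.

μ = -53.642, τ = 0.00193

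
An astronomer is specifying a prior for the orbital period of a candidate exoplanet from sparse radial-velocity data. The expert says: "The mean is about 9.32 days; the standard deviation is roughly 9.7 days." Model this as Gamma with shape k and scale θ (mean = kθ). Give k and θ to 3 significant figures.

For Gamma(k, scale θ): mean = kθ, variance = kθ², so CV = 1/√k.
CV = SD/mean = 9.7/9.32 = 1.041, hence k = 1/CV² = 0.923.
Then θ = mean/k = 9.32/0.923 = 10.1.

k ≈ 0.923, θ ≈ 10.1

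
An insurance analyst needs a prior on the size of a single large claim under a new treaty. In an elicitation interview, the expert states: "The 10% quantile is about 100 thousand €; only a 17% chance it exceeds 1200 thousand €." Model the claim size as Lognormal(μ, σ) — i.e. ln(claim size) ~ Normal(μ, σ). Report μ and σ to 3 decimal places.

μ ≈ 6.030, σ ≈ 1.111

If T ~ Lognormal(μ,σ) then ln T ~ Normal(μ,σ), so the p-quantile of ln T is μ + z_p·σ.
ln(100) = 4.605 and ln(1200) = 7.09; z_{0.1} = -1.282, z_{0.83} = 0.9542.
σ = (7.09 − 4.605)/(0.9542 − (-1.282)) = 1.111.
μ = 4.605 − (-1.282)·1.111 = 6.030.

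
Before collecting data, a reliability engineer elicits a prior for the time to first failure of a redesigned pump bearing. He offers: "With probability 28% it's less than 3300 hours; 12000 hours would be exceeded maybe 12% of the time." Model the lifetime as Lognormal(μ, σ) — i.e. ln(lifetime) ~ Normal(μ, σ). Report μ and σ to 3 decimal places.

μ ≈ 8.530, σ ≈ 0.734

If T ~ Lognormal(μ,σ) then ln T ~ Normal(μ,σ), so the p-quantile of ln T is μ + z_p·σ.
ln(3300) = 8.102 and ln(12000) = 9.393; z_{0.28} = -0.5828, z_{0.88} = 1.175.
σ = (9.393 − 8.102)/(1.175 − (-0.5828)) = 0.734.
μ = 8.102 − (-0.5828)·0.734 = 8.530.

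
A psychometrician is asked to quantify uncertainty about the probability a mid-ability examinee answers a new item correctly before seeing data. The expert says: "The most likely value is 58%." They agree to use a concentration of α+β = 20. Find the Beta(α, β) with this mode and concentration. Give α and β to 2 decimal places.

α = 11.44, β = 8.56

For α,β > 1 the Beta mode is (α−1)/(α+β−2). With α+β = 20, the mode is (α−1)/18.
Set (α−1)/18 = 0.58 → α = 1 + 0.58·18 = 11.44.
β = 20 − α = 8.56.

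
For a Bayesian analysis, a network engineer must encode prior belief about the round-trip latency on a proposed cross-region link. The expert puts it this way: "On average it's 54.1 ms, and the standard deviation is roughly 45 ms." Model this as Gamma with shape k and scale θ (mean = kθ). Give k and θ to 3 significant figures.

k ≈ 1.45, θ ≈ 37.4

For Gamma(k, scale θ): mean = kθ, variance = kθ², so CV = 1/√k.
CV = SD/mean = 45/54.1 = 0.8318, hence k = 1/CV² = 1.45.
Then θ = mean/k = 54.1/1.45 = 37.4.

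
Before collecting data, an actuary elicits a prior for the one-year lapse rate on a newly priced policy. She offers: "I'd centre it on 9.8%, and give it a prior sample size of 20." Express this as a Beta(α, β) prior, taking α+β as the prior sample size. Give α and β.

Under the effective-sample-size interpretation, Beta(α, β) has prior mean α/(α+β) and prior sample size α+β.
So α+β = 20 and α/(α+β) = 0.098, giving α = 0.098·20 = 1.96 and β = 20 − 1.96 = 18.04.

α = 1.96, β = 18.04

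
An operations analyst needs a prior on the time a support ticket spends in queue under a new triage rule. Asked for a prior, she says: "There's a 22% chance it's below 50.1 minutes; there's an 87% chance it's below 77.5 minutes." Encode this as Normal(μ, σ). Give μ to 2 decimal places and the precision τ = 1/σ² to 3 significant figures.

The p-quantile of Normal(μ,σ) is μ + z_p·σ, with z_{0.22} = -0.7722 and z_{0.87} = 1.126.
Eliminate σ: μ = (z₂·x₁ − z₁·x₂)/(z₂ − z₁) = (1.126·50.1 − (-0.7722)·77.5)/1.899 = 61.24.
Then σ = (x₂ − x₁)/(z₂ − z₁) = (77.5 − 50.1)/1.899 = 14.43.
Precision τ = 1/σ² = 1/14.43² = 0.0048.

μ = 61.24, τ = 0.0048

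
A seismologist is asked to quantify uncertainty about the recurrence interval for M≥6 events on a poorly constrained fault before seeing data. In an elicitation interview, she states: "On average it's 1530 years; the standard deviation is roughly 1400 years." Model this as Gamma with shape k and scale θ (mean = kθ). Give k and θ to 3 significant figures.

For Gamma(k, scale θ): mean = kθ, variance = kθ², so CV = 1/√k.
CV = SD/mean = 1400/1530 = 0.915, hence k = 1/CV² = 1.19.
Then θ = mean/k = 1530/1.19 = 1280.

k ≈ 1.19, θ ≈ 1280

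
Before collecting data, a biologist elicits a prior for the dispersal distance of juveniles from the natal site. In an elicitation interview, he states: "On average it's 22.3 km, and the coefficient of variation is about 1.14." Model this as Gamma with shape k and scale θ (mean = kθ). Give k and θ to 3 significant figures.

For Gamma(k, scale θ): mean = kθ, variance = kθ², so CV = 1/√k.
CV = 1.14, hence k = 1/CV² = 0.769.
Then θ = mean/k = 22.3/0.769 = 29.

k ≈ 0.769, θ ≈ 29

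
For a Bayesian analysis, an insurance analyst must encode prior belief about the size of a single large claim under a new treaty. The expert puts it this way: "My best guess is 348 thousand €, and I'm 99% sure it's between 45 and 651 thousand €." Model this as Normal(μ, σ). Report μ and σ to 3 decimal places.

μ = 348.000, σ = 117.632

A symmetric 99% interval runs μ ± z·σ with z = 2.576.
Half-width = 303, so σ = 303/2.576 = 117.632.
μ is the stated best guess, 348.000.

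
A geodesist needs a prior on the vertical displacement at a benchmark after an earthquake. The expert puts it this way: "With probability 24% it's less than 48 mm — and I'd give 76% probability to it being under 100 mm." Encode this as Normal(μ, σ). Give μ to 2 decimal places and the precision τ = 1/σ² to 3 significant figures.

μ = 74.00, τ = 0.000738

For Normal(μ,σ), the p-quantile is μ + z_p·σ. Here z_{0.24} = -0.7063, z_{0.76} = 0.7063.
So 48 = μ − 0.7063σ and 100 = μ + 0.7063σ.
Subtracting: σ = (100 − 48)/(0.7063 − (-0.7063)) = 36.81.
Then μ = 48 − (-0.7063)·36.81 = 74.00.
Precision τ = 1/σ² = 1/36.81² = 0.000738.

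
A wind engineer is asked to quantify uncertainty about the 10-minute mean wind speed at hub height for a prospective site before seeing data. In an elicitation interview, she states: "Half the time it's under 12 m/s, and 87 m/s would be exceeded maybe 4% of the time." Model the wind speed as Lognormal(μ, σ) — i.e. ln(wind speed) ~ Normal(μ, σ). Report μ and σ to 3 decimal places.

μ ≈ 2.485, σ ≈ 1.132

If T ~ Lognormal(μ,σ) then ln T ~ Normal(μ,σ), so the p-quantile of ln T is μ + z_p·σ.
ln(12) = 2.485 and ln(87) = 4.466; z_{0.5} = 0, z_{0.96} = 1.751.
σ = (4.466 − 2.485)/(1.751 − (0)) = 1.132.
μ = 2.485 − (0)·1.132 = 2.485.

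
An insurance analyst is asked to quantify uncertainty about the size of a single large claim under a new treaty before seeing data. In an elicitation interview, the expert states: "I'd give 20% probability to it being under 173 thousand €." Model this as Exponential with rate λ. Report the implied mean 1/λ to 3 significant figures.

mean ≈ 775 thousand €

P(T < 173.0) = 1 − e^(−λ·173.0) = 0.2, so λ = −ln(1−0.2)/173.0 = −ln(0.8)/173.0 = 0.00129.
Mean = 1/λ = 775 thousand €.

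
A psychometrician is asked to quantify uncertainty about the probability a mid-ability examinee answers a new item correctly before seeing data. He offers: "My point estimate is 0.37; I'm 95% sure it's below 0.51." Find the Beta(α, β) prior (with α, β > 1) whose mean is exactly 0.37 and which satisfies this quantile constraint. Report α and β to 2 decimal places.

α ≈ 12.36, β ≈ 21.04

With mean 0.37 fixed, write α = 0.37s, β = 0.63s where s = α+β.
Need P(θ < 0.51) = 0.95 under Beta(0.37s, 0.63s). Normal approximation: (q−m)/√(m(1−m)/s) ≈ z_{0.95} = 1.64, so s ≈ 0.37·0.63·(1.64)²/(0.51−0.37)² = 32.2.
At s = 32.2: P(θ<0.51) ≈ 0.947. Adjusting to match 0.95 gives s ≈ 33.40.
So α = 0.37·33.40 ≈ 12.36, β = 0.63·33.40 ≈ 21.04.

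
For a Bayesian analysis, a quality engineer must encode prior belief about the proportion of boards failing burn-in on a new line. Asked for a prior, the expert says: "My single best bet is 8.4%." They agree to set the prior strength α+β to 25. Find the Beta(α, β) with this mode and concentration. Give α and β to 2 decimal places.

α = 2.93, β = 22.07

For α,β > 1 the Beta mode is (α−1)/(α+β−2). With α+β = 25, the mode is (α−1)/23.
Set (α−1)/23 = 0.084 → α = 1 + 0.084·23 = 2.93.
β = 25 − α = 22.07.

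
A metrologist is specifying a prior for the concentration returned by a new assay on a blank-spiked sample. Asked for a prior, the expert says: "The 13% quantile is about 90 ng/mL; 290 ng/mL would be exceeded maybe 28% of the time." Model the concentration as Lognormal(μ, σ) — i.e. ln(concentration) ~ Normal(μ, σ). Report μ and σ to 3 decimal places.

μ ≈ 5.271, σ ≈ 0.685

If T ~ Lognormal(μ,σ) then ln T ~ Normal(μ,σ), so the p-quantile of ln T is μ + z_p·σ.
ln(90) = 4.5 and ln(290) = 5.67; z_{0.13} = -1.126, z_{0.72} = 0.5828.
σ = (5.67 − 4.5)/(0.5828 − (-1.126)) = 0.685.
μ = 4.5 − (-1.126)·0.685 = 5.271.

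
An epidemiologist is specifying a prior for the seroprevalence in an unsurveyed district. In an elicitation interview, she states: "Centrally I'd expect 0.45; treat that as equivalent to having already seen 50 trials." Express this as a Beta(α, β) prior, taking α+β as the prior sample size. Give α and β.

α = 22.5, β = 27.5

Under the effective-sample-size interpretation, Beta(α, β) has prior mean α/(α+β) and prior sample size α+β.
So α+β = 50 and α/(α+β) = 0.45, giving α = 0.45·50 = 22.5 and β = 50 − 22.5 = 27.5.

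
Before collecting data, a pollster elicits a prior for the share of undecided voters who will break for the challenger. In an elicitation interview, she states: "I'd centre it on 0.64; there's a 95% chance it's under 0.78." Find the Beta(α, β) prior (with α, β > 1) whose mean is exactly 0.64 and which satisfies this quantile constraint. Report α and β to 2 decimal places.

α ≈ 18.17, β ≈ 10.22

With mean 0.64 fixed, write α = 0.64s, β = 0.36s where s = α+β.
Need P(θ < 0.78) = 0.95 under Beta(0.64s, 0.36s). Normal approximation: (q−m)/√(m(1−m)/s) ≈ z_{0.95} = 1.64, so s ≈ 0.64·0.36·(1.64)²/(0.78−0.64)² = 31.8.
At s = 31.8: P(θ<0.78) ≈ 0.960. Adjusting to match 0.95 gives s ≈ 28.40.
So α = 0.64·28.40 ≈ 18.17, β = 0.36·28.40 ≈ 10.22.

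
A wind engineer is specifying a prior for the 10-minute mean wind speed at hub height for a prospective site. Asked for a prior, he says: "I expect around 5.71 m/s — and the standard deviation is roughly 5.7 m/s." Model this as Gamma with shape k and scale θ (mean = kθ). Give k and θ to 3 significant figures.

k ≈ 1, θ ≈ 5.69

For Gamma(k, scale θ): mean = kθ, variance = kθ², so CV = 1/√k.
CV = SD/mean = 5.7/5.71 = 0.9982, hence k = 1/CV² = 1.
Then θ = mean/k = 5.71/1 = 5.69.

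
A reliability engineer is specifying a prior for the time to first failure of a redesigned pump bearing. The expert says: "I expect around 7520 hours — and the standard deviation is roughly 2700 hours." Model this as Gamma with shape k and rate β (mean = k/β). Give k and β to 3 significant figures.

For Gamma(k, rate β): mean = k/β, variance = k/β², so CV = 1/√k.
CV = SD/mean = 2700/7520 = 0.359, hence k = 1/CV² = 7.76.
Then β = k/mean = 7.76/7520 = 0.00103.

k ≈ 7.76, β ≈ 0.00103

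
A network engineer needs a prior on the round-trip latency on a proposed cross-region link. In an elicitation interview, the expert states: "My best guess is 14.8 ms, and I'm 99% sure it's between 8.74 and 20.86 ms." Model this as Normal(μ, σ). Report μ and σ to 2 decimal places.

A symmetric 99% interval runs μ ± z·σ with z = 2.576.
Half-width = 6.06, so σ = 6.06/2.576 = 2.35.
μ is the stated best guess, 14.80.

μ = 14.80, σ = 2.35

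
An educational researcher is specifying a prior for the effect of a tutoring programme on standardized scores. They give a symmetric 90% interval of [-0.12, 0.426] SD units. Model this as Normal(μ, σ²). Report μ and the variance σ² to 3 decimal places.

A symmetric 90% interval runs μ ± z·σ with z = 1.645.
Half-width = 0.273, so σ = 0.273/1.645 = 0.1660 and σ² = 0.028.
μ is the interval midpoint, 0.153.

μ = 0.153, σ² = 0.028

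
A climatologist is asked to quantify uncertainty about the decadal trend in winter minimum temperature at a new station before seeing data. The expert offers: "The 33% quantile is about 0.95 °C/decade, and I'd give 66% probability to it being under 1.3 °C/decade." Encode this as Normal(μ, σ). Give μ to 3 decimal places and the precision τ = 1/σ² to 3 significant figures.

μ = 1.131, τ = 5.93

The p-quantile of Normal(μ,σ) is μ + z_p·σ, with z_{0.33} = -0.4399 and z_{0.66} = 0.4125.
Eliminate σ: μ = (z₂·x₁ − z₁·x₂)/(z₂ − z₁) = (0.4125·0.95 − (-0.4399)·1.3)/0.8524 = 1.131.
Then σ = (x₂ − x₁)/(z₂ − z₁) = (1.3 − 0.95)/0.8524 = 0.411.
Precision τ = 1/σ² = 1/0.4106² = 5.93.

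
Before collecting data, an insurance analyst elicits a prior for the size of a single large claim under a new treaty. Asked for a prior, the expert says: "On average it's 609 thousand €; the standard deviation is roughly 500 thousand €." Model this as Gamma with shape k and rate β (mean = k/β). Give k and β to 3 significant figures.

k ≈ 1.48, β ≈ 0.00244

For Gamma(k, rate β): mean = k/β, variance = k/β², so CV = 1/√k.
CV = SD/mean = 500/609 = 0.821, hence k = 1/CV² = 1.48.
Then β = k/mean = 1.48/609 = 0.00244.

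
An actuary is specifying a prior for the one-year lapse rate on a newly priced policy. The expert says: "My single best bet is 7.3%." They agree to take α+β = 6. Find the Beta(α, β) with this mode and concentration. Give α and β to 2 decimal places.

α = 1.29, β = 4.71

For α,β > 1 the Beta mode is (α−1)/(α+β−2). With α+β = 6, the mode is (α−1)/4.
Set (α−1)/4 = 0.073 → α = 1 + 0.073·4 = 1.29.
β = 6 − α = 4.71.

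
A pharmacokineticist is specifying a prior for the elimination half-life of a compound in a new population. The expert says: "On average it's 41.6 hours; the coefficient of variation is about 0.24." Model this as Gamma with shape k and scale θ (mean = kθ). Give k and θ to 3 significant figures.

k ≈ 17.4, θ ≈ 2.4

For Gamma(k, scale θ): mean = kθ, variance = kθ², so CV = 1/√k.
CV = 0.24, hence k = 1/CV² = 17.4.
Then θ = mean/k = 41.6/17.4 = 2.4.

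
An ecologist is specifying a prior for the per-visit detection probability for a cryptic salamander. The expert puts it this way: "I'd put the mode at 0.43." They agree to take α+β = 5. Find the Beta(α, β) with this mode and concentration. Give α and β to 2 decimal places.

For α,β > 1 the Beta mode is (α−1)/(α+β−2). With α+β = 5, the mode is (α−1)/3.
Set (α−1)/3 = 0.43 → α = 1 + 0.43·3 = 2.29.
β = 5 − α = 2.71.

α = 2.29, β = 2.71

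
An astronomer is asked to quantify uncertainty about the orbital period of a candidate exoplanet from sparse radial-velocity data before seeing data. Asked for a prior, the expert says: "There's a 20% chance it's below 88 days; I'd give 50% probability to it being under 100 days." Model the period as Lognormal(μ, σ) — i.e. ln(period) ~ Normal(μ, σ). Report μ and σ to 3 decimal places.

If T ~ Lognormal(μ,σ) then ln T ~ Normal(μ,σ), so the p-quantile of ln T is μ + z_p·σ.
ln(88) = 4.477 and ln(100) = 4.605; z_{0.2} = -0.8416, z_{0.5} = 0.
σ = (4.605 − 4.477)/(0 − (-0.8416)) = 0.152.
μ = 4.477 − (-0.8416)·0.152 = 4.605.

μ ≈ 4.605, σ ≈ 0.152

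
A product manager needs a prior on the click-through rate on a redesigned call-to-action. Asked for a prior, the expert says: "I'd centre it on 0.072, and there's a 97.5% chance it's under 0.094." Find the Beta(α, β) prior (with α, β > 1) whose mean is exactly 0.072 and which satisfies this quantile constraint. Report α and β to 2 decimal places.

α ≈ 43.11, β ≈ 555.61

With mean 0.072 fixed, write α = 0.072s, β = 0.928s where s = α+β.
Need P(θ < 0.094) = 0.975 under Beta(0.072s, 0.928s). Normal approximation: (q−m)/√(m(1−m)/s) ≈ z_{0.975} = 1.96, so s ≈ 0.072·0.928·(1.96)²/(0.094−0.072)² = 530.3.
At s = 530.3: P(θ<0.094) ≈ 0.968. Adjusting to match 0.975 gives s ≈ 598.72.
So α = 0.072·598.72 ≈ 43.11, β = 0.928·598.72 ≈ 555.61.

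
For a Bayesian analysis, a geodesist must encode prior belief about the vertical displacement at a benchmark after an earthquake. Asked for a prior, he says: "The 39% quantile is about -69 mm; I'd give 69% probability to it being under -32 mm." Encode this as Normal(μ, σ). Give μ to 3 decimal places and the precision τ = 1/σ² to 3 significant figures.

μ = -55.668, τ = 0.000439

For Normal(μ,σ), the p-quantile is μ + z_p·σ. Here z_{0.39} = -0.2793, z_{0.69} = 0.4959.
So -69 = μ − 0.2793σ and -32 = μ + 0.4959σ.
Subtracting: σ = (-32 − -69)/(0.4959 − (-0.2793)) = 47.732.
Then μ = -69 − (-0.2793)·47.732 = -55.668.
Precision τ = 1/σ² = 1/47.73² = 0.000439.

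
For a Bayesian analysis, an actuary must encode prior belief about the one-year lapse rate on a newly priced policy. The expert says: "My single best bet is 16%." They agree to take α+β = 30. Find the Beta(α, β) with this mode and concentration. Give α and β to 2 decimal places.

For α,β > 1 the Beta mode is (α−1)/(α+β−2). With α+β = 30, the mode is (α−1)/28.
Set (α−1)/28 = 0.16 → α = 1 + 0.16·28 = 5.48.
β = 30 − α = 24.52.

α = 5.48, β = 24.52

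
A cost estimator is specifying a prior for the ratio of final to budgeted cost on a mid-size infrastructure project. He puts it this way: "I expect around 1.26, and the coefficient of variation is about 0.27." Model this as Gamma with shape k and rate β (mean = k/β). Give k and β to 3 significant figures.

k ≈ 13.7, β ≈ 10.9

For Gamma(k, rate β): mean = k/β, variance = k/β², so CV = 1/√k.
CV = 0.27, hence k = 1/CV² = 13.7.
Then β = k/mean = 13.7/1.26 = 10.9.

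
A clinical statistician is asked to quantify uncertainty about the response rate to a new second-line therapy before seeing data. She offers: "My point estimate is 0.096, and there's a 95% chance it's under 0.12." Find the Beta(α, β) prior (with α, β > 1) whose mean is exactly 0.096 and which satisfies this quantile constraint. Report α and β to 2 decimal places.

With mean 0.096 fixed, write α = 0.096s, β = 0.904s where s = α+β.
Need P(θ < 0.12) = 0.95 under Beta(0.096s, 0.904s). Normal approximation: (q−m)/√(m(1−m)/s) ≈ z_{0.95} = 1.64, so s ≈ 0.096·0.904·(1.64)²/(0.12−0.096)² = 407.6.
At s = 407.6: P(θ<0.12) ≈ 0.943. Adjusting to match 0.95 gives s ≈ 442.67.
So α = 0.096·442.67 ≈ 42.50, β = 0.904·442.67 ≈ 400.17.

α ≈ 42.50, β ≈ 400.17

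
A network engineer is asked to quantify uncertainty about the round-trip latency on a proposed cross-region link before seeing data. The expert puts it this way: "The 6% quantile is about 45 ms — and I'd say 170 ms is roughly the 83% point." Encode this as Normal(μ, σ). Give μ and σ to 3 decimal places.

μ = 122.462, σ = 49.822

For Normal(μ,σ), the p-quantile is μ + z_p·σ. Here z_{0.06} = -1.555, z_{0.83} = 0.9542.
So 45 = μ − 1.555σ and 170 = μ + 0.9542σ.
Subtracting: σ = (170 − 45)/(0.9542 − (-1.555)) = 49.822.
Then μ = 45 − (-1.555)·49.822 = 122.462.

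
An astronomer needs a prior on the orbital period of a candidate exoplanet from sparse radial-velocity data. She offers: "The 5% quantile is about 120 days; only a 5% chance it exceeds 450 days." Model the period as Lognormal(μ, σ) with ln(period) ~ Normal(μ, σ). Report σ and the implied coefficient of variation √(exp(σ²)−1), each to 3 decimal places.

σ ≈ 0.402, CV ≈ 0.419

If T ~ Lognormal(μ,σ) then ln T ~ Normal(μ,σ), so the p-quantile of ln T is μ + z_p·σ.
ln(120) = 4.787 and ln(450) = 6.109; z_{0.05} = -1.645, z_{0.95} = 1.645.
σ = (6.109 − 4.787)/(1.645 − (-1.645)) = 0.402.
μ = 4.787 − (-1.645)·0.402 = 5.448.
CV = √(exp(σ²)−1) = √(exp(0.1614)−1) = 0.419.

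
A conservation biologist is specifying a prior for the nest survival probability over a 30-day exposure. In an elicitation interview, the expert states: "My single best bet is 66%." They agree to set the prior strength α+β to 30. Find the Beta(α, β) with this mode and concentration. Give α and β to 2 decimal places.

α = 19.48, β = 10.52

For α,β > 1 the Beta mode is (α−1)/(α+β−2). With α+β = 30, the mode is (α−1)/28.
Set (α−1)/28 = 0.66 → α = 1 + 0.66·28 = 19.48.
β = 30 − α = 10.52.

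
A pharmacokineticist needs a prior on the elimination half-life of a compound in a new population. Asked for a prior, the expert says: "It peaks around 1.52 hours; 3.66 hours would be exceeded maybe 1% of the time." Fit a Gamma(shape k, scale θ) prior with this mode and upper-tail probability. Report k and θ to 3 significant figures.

k ≈ 7.13, θ ≈ 0.248

Gamma(k,θ) with k>1 has mode (k−1)θ, so θ = 1.52/(k−1).
Need P(X < 3.66) = 0.99 with θ tied to k this way. Start at k = 2, θ = 1.52: P(X<3.66) ≈ 0.693.
Too low — raise k to concentrate. Iterating converges to k ≈ 7.13.
Then θ = 1.52/(7.13−1) ≈ 0.248.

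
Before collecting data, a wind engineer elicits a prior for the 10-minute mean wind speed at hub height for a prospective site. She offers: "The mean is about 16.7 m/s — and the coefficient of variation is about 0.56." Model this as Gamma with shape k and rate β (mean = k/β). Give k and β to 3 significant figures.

For Gamma(k, rate β): mean = k/β, variance = k/β², so CV = 1/√k.
CV = 0.56, hence k = 1/CV² = 3.19.
Then β = k/mean = 3.19/16.7 = 0.191.

k ≈ 3.19, β ≈ 0.191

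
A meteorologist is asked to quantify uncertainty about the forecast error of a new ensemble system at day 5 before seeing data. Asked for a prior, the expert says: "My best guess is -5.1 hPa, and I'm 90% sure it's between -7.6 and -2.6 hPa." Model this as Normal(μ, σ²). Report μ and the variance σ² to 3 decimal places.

μ = -5.100, σ² = 2.310

A symmetric 90% interval runs μ ± z·σ with z = 1.645.
Half-width = 2.5, so σ = 2.5/1.645 = 1.5199 and σ² = 2.310.
μ is the stated best guess, -5.100.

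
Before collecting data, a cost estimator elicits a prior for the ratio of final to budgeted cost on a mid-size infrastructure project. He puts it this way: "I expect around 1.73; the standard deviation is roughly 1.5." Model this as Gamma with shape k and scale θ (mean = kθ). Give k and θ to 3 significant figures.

k ≈ 1.33, θ ≈ 1.3

For Gamma(k, scale θ): mean = kθ, variance = kθ², so CV = 1/√k.
CV = SD/mean = 1.5/1.73 = 0.8671, hence k = 1/CV² = 1.33.
Then θ = mean/k = 1.73/1.33 = 1.3.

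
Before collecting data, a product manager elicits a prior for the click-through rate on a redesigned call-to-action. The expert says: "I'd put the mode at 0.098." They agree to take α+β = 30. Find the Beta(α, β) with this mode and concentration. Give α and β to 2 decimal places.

α = 3.74, β = 26.26

For α,β > 1 the Beta mode is (α−1)/(α+β−2). With α+β = 30, the mode is (α−1)/28.
Set (α−1)/28 = 0.098 → α = 1 + 0.098·28 = 3.74.
β = 30 − α = 26.26.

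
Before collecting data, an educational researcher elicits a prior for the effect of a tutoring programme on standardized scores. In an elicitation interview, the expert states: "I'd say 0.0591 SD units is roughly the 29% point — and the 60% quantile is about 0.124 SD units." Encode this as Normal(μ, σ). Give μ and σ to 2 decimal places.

The p-quantile of Normal(μ,σ) is μ + z_p·σ, with z_{0.29} = -0.5534 and z_{0.6} = 0.2533.
Eliminate σ: μ = (z₂·x₁ − z₁·x₂)/(z₂ − z₁) = (0.2533·0.0591 − (-0.5534)·0.124)/0.8067 = 0.10.
Then σ = (x₂ − x₁)/(z₂ − z₁) = (0.124 − 0.0591)/0.8067 = 0.08.

μ = 0.10, σ = 0.08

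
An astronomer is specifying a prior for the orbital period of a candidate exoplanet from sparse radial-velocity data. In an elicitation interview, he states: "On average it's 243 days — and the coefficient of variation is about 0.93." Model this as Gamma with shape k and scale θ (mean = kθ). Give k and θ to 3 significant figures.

k ≈ 1.16, θ ≈ 210

For Gamma(k, scale θ): mean = kθ, variance = kθ², so CV = 1/√k.
CV = 0.93, hence k = 1/CV² = 1.16.
Then θ = mean/k = 243/1.16 = 210.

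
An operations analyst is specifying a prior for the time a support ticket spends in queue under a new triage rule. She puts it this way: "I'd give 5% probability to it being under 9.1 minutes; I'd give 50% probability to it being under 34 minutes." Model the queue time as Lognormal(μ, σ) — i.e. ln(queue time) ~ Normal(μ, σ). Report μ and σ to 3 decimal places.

μ ≈ 3.526, σ ≈ 0.801

If T ~ Lognormal(μ,σ) then ln T ~ Normal(μ,σ), so the p-quantile of ln T is μ + z_p·σ.
ln(9.1) = 2.208 and ln(34) = 3.526; z_{0.05} = -1.645, z_{0.5} = 0.
σ = (3.526 − 2.208)/(0 − (-1.645)) = 0.801.
μ = 2.208 − (-1.645)·0.801 = 3.526.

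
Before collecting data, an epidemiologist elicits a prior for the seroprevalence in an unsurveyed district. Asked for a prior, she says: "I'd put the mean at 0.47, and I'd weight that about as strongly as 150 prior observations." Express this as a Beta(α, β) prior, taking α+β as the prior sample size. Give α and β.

α = 70.5, β = 79.5

Under the effective-sample-size interpretation, Beta(α, β) has prior mean α/(α+β) and prior sample size α+β.
So α+β = 150 and α/(α+β) = 0.47, giving α = 0.47·150 = 70.5 and β = 150 − 70.5 = 79.5.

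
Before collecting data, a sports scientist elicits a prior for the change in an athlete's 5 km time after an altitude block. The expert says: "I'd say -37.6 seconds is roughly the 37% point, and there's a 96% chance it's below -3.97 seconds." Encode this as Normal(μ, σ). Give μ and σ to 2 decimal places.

μ = -32.24, σ = 16.15

The p-quantile of Normal(μ,σ) is μ + z_p·σ, with z_{0.37} = -0.3319 and z_{0.96} = 1.751.
Eliminate σ: μ = (z₂·x₁ − z₁·x₂)/(z₂ − z₁) = (1.751·-37.6 − (-0.3319)·-3.97)/2.083 = -32.24.
Then σ = (x₂ − x₁)/(z₂ − z₁) = (-3.97 − -37.6)/2.083 = 16.15.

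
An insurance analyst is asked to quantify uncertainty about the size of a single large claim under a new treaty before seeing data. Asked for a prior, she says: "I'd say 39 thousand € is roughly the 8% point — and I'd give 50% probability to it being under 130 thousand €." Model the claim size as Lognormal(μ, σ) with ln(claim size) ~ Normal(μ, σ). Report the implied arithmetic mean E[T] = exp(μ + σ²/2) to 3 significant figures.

If T ~ Lognormal(μ,σ) then ln T ~ Normal(μ,σ), so the p-quantile of ln T is μ + z_p·σ.
ln(39) = 3.664 and ln(130) = 4.868; z_{0.08} = -1.405, z_{0.5} = 0.
σ = (4.868 − 3.664)/(0 − (-1.405)) = 0.857.
μ = 3.664 − (-1.405)·0.857 = 4.868.
E[T] = exp(μ + σ²/2) = exp(4.868 + 0.3671) = 188 thousand €.

E[T] ≈ 188 thousand €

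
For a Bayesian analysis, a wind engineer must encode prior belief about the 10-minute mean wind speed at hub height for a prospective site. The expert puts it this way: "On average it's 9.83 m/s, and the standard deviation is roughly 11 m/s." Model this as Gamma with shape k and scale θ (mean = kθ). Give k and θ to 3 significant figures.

For Gamma(k, scale θ): mean = kθ, variance = kθ², so CV = 1/√k.
CV = SD/mean = 11/9.83 = 1.119, hence k = 1/CV² = 0.799.
Then θ = mean/k = 9.83/0.799 = 12.3.

k ≈ 0.799, θ ≈ 12.3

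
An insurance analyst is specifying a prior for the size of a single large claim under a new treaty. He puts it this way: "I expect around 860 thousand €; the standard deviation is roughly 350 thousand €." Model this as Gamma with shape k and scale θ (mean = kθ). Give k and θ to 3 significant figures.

For Gamma(k, scale θ): mean = kθ, variance = kθ², so CV = 1/√k.
CV = SD/mean = 350/860 = 0.407, hence k = 1/CV² = 6.04.
Then θ = mean/k = 860/6.04 = 142.

k ≈ 6.04, θ ≈ 142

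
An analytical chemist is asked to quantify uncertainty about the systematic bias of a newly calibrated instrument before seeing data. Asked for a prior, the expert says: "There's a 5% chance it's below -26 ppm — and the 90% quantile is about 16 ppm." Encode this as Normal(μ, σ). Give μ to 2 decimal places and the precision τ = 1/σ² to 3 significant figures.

μ = -2.39, τ = 0.00485

For Normal(μ,σ), the p-quantile is μ + z_p·σ. Here z_{0.05} = -1.645, z_{0.9} = 1.282.
So -26 = μ − 1.645σ and 16 = μ + 1.282σ.
Subtracting: σ = (16 − -26)/(1.282 − (-1.645)) = 14.35.
Then μ = -26 − (-1.645)·14.35 = -2.39.
Precision τ = 1/σ² = 1/14.35² = 0.00485.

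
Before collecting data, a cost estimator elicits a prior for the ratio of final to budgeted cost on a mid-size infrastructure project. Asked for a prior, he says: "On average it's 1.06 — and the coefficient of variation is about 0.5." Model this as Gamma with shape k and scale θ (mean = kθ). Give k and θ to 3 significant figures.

k ≈ 4, θ ≈ 0.265

For Gamma(k, scale θ): mean = kθ, variance = kθ², so CV = 1/√k.
CV = 0.5, hence k = 1/CV² = 4.
Then θ = mean/k = 1.06/4 = 0.265.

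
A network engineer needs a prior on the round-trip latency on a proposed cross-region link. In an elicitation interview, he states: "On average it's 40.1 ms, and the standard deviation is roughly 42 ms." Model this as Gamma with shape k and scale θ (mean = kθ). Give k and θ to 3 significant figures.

k ≈ 0.912, θ ≈ 44

For Gamma(k, scale θ): mean = kθ, variance = kθ², so CV = 1/√k.
CV = SD/mean = 42/40.1 = 1.047, hence k = 1/CV² = 0.912.
Then θ = mean/k = 40.1/0.912 = 44.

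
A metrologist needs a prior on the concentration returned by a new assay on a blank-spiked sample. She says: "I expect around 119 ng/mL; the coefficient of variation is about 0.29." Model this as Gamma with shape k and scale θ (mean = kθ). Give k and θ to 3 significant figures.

For Gamma(k, scale θ): mean = kθ, variance = kθ², so CV = 1/√k.
CV = 0.29, hence k = 1/CV² = 11.9.
Then θ = mean/k = 119/11.9 = 10.

k ≈ 11.9, θ ≈ 10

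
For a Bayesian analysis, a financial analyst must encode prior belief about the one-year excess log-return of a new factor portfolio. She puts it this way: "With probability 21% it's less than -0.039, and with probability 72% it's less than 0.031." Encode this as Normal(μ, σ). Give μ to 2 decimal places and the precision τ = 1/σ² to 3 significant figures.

μ = 0.00, τ = 394

For Normal(μ,σ), the p-quantile is μ + z_p·σ. Here z_{0.21} = -0.8064, z_{0.72} = 0.5828.
So -0.039 = μ − 0.8064σ and 0.031 = μ + 0.5828σ.
Subtracting: σ = (0.031 − -0.039)/(0.5828 − (-0.8064)) = 0.05.
Then μ = -0.039 − (-0.8064)·0.05 = 0.00.
Precision τ = 1/σ² = 1/0.05039² = 394.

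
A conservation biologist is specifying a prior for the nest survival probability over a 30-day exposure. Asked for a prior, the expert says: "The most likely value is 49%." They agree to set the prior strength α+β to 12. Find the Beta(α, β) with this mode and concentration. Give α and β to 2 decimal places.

For α,β > 1 the Beta mode is (α−1)/(α+β−2). With α+β = 12, the mode is (α−1)/10.
Set (α−1)/10 = 0.49 → α = 1 + 0.49·10 = 5.90.
β = 12 − α = 6.10.

α = 5.90, β = 6.10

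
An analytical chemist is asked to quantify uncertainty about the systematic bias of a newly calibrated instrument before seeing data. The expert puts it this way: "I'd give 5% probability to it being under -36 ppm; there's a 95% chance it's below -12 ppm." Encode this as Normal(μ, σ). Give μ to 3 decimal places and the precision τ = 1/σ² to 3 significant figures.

μ = -24.000, τ = 0.0188

For Normal(μ,σ), the p-quantile is μ + z_p·σ. Here z_{0.05} = -1.645, z_{0.95} = 1.645.
So -36 = μ − 1.645σ and -12 = μ + 1.645σ.
Subtracting: σ = (-12 − -36)/(1.645 − (-1.645)) = 7.295.
Then μ = -36 − (-1.645)·7.295 = -24.000.
Precision τ = 1/σ² = 1/7.295² = 0.0188.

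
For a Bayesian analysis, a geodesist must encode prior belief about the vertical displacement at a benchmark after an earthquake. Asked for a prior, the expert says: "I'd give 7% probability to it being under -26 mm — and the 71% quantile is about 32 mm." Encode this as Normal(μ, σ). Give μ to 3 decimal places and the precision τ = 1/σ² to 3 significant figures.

For Normal(μ,σ), the p-quantile is μ + z_p·σ. Here z_{0.07} = -1.476, z_{0.71} = 0.5534.
So -26 = μ − 1.476σ and 32 = μ + 0.5534σ.
Subtracting: σ = (32 − -26)/(0.5534 − (-1.476)) = 28.583.
Then μ = -26 − (-1.476)·28.583 = 16.183.
Precision τ = 1/σ² = 1/28.58² = 0.00122.

μ = 16.183, τ = 0.00122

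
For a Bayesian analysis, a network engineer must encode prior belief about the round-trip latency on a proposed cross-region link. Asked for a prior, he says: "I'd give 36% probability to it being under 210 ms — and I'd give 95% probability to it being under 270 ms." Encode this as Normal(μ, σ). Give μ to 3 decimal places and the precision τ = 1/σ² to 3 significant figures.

μ = 220.736, τ = 0.00111

The p-quantile of Normal(μ,σ) is μ + z_p·σ, with z_{0.36} = -0.3585 and z_{0.95} = 1.645.
Eliminate σ: μ = (z₂·x₁ − z₁·x₂)/(z₂ − z₁) = (1.645·210 − (-0.3585)·270)/2.003 = 220.736.
Then σ = (x₂ − x₁)/(z₂ − z₁) = (270 − 210)/2.003 = 29.950.
Precision τ = 1/σ² = 1/29.95² = 0.00111.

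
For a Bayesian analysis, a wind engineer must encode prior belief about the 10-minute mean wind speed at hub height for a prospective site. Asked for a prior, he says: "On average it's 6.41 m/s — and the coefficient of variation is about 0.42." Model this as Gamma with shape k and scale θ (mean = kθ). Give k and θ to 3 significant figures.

For Gamma(k, scale θ): mean = kθ, variance = kθ², so CV = 1/√k.
CV = 0.42, hence k = 1/CV² = 5.67.
Then θ = mean/k = 6.41/5.67 = 1.13.

k ≈ 5.67, θ ≈ 1.13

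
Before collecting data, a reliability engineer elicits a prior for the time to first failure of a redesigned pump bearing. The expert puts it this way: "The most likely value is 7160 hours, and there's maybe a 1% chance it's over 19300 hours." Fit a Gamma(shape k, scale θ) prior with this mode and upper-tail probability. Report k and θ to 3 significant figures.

Gamma(k,θ) with k>1 has mode (k−1)θ, so θ = 7160/(k−1).
Need P(X < 19300) = 0.99 with θ tied to k this way. Start at k = 2, θ = 7160: P(X<19300) ≈ 0.751.
Too low — raise k to concentrate. Iterating converges to k ≈ 5.69.
Then θ = 7160/(5.69−1) ≈ 1530.

k ≈ 5.69, θ ≈ 1530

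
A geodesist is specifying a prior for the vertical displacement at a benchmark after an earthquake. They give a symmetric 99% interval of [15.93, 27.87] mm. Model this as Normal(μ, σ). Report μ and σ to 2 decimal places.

μ = 21.90, σ = 2.32

A symmetric 99% interval runs μ ± z·σ with z = 2.576.
Half-width = 5.97, so σ = 5.97/2.576 = 2.32.
μ is the interval midpoint, 21.90.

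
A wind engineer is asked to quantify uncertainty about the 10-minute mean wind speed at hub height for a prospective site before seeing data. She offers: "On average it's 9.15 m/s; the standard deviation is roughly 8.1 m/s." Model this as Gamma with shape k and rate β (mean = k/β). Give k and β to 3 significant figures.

k ≈ 1.28, β ≈ 0.139

For Gamma(k, rate β): mean = k/β, variance = k/β², so CV = 1/√k.
CV = SD/mean = 8.1/9.15 = 0.8852, hence k = 1/CV² = 1.28.
Then β = k/mean = 1.28/9.15 = 0.139.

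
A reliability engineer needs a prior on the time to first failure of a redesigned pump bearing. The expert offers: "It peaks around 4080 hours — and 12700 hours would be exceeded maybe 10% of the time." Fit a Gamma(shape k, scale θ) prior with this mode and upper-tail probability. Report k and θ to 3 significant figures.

k ≈ 2.47, θ ≈ 2780

Gamma(k,θ) with k>1 has mode (k−1)θ, so θ = 4080/(k−1).
Need P(X < 12700) = 0.9 with θ tied to k this way. Start at k = 2, θ = 4080: P(X<12700) ≈ 0.817.
Too low — raise k to concentrate. Iterating converges to k ≈ 2.47.
Then θ = 4080/(2.47−1) ≈ 2780.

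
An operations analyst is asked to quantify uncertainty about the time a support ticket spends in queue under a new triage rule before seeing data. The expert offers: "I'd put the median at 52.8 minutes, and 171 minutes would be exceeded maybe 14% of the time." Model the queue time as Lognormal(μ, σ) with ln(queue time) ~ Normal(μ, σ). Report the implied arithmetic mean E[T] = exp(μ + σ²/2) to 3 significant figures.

E[T] ≈ 95.4 minutes

If T ~ Lognormal(μ,σ) then ln T ~ Normal(μ,σ), so the p-quantile of ln T is μ + z_p·σ.
ln(52.8) = 3.967 and ln(171) = 5.142; z_{0.5} = 0, z_{0.86} = 1.08.
σ = (5.142 − 3.967)/(1.08 − (0)) = 1.088.
μ = 3.967 − (0)·1.088 = 3.967.
E[T] = exp(μ + σ²/2) = exp(3.967 + 0.5916) = 95.4 minutes.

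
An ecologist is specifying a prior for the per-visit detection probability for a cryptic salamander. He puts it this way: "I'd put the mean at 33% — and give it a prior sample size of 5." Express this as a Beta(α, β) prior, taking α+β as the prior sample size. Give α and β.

Under the effective-sample-size interpretation, Beta(α, β) has prior mean α/(α+β) and prior sample size α+β.
So α+β = 5 and α/(α+β) = 0.33, giving α = 0.33·5 = 1.65 and β = 5 − 1.65 = 3.35.

α = 1.65, β = 3.35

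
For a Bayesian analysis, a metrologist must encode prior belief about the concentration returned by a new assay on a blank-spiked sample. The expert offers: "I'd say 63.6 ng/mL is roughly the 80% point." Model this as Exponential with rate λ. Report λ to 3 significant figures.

λ ≈ 0.0253

P(T < 63.6) = 1 − e^(−λ·63.6) = 0.8, so λ = −ln(1−0.8)/63.6 = −ln(0.2)/63.6 = 0.0253.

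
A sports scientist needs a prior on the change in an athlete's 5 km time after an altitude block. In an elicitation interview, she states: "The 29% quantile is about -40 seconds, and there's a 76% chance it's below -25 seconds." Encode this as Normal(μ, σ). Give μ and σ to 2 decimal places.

μ = -33.41, σ = 11.91

The p-quantile of Normal(μ,σ) is μ + z_p·σ, with z_{0.29} = -0.5534 and z_{0.76} = 0.7063.
Eliminate σ: μ = (z₂·x₁ − z₁·x₂)/(z₂ − z₁) = (0.7063·-40 − (-0.5534)·-25)/1.26 = -33.41.
Then σ = (x₂ − x₁)/(z₂ − z₁) = (-25 − -40)/1.26 = 11.91.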